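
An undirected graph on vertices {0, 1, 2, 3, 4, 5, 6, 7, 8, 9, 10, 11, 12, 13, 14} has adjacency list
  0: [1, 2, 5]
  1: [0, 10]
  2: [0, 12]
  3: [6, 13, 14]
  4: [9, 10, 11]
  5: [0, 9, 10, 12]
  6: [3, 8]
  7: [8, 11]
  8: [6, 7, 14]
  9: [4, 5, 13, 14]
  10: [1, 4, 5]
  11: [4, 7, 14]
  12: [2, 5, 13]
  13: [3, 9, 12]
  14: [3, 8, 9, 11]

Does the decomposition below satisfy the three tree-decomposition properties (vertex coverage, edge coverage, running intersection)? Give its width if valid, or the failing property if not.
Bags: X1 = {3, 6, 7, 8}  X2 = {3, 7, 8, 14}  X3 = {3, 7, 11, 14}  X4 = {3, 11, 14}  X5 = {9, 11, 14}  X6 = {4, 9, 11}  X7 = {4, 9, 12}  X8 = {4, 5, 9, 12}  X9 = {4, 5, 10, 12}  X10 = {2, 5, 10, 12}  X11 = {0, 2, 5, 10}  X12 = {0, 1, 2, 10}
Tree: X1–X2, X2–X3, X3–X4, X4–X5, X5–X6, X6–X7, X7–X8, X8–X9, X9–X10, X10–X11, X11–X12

No — vertex 13 appears in no bag.

A tree decomposition must satisfy three properties: every vertex lies in some bag; for every edge, both endpoints lie together in some bag; and for every vertex, the bags containing it form a connected subtree. Here vertex 13 appears in no bag, so the decomposition is invalid.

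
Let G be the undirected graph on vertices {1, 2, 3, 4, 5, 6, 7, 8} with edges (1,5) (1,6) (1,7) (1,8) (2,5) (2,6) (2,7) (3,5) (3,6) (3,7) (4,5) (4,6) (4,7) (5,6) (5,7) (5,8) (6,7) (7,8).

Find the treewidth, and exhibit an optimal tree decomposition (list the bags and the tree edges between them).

Treewidth 3.
Bags: B1 = {3, 5, 6, 7}  B2 = {4, 5, 6, 7}  B3 = {1, 5, 6, 7}  B4 = {2, 5, 6, 7}  B5 = {1, 5, 7, 8}
Tree: B1–B2, B2–B3, B2–B4, B3–B5

Each bag holds 4 vertices, so the decomposition has width 3, which upper-bounds the treewidth. For the lower bound, the 4 vertices {1, 5, 7, 8} are pairwise adjacent, and any tree decomposition puts a clique entirely inside one bag — forcing width ≥ 3. Therefore the treewidth is 3.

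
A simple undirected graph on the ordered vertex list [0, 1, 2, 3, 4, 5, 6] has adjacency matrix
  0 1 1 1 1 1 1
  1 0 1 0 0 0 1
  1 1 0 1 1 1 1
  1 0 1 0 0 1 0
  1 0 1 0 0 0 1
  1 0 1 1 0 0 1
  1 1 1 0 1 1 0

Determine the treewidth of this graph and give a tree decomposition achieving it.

Treewidth 3.
Bags: B1 = {0, 2, 5, 6}  B2 = {0, 2, 3, 5}  B3 = {0, 2, 4, 6}  B4 = {0, 1, 2, 6}
Tree: B1–B2, B1–B3, B3–B4

Every bag has size at most 4, so the width is 4 − 1 = 3 and tw(G) ≤ 3. For the lower bound, the 4 vertices {0, 2, 3, 5} are pairwise adjacent, and any tree decomposition puts a clique entirely inside one bag — forcing width ≥ 3. The upper and lower bounds meet at 3, so that is the treewidth.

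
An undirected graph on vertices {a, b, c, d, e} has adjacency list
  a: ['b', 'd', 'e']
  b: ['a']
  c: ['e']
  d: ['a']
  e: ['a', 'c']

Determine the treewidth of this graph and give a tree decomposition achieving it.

Treewidth 1.
Bags: B1 = {a, d}  B2 = {a, e}  B3 = {c, e}  B4 = {a, b}
Tree: B1–B2, B2–B3, B1–B4

Each bag holds 2 vertices, so the decomposition has width 1, which upper-bounds the treewidth. G has an edge, so its treewidth is at least 1. Therefore the treewidth is 1.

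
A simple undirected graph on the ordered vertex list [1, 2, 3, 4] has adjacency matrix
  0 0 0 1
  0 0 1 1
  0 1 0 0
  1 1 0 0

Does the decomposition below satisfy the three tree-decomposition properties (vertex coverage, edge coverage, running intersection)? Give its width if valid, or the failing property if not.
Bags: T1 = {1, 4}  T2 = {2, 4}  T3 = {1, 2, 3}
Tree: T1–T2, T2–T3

A tree decomposition must satisfy three properties: every vertex lies in some bag; for every edge, both endpoints lie together in some bag; and for every vertex, the bags containing it form a connected subtree. Here bags containing vertex 1 are not connected in the tree, so the decomposition is invalid.

No — bags containing vertex 1 are not connected in the tree.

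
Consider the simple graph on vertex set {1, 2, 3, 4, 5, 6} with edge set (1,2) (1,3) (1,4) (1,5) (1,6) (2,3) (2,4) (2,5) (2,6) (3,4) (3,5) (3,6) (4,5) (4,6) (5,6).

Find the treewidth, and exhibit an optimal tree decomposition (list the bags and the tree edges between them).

Treewidth 5.
Bags: B1 = {1, 2, 3, 4, 5, 6}
Tree: (single bag)

With just one bag of size 6, the width is 6 − 1 = 5, so tw(G) ≤ 5. For the lower bound, the 6 vertices {1, 2, 3, 4, 5, 6} are pairwise adjacent, and any tree decomposition puts a clique entirely inside one bag — forcing width ≥ 5. Combining the bounds, tw(G) = 5.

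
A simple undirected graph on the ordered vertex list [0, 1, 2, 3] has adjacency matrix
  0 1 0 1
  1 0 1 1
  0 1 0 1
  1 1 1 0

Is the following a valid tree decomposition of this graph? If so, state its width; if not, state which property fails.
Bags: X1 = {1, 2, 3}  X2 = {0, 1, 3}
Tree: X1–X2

Checking the three conditions: (i) the bags cover all of {0, 1, 2, 3}; (ii) for each edge, some bag contains both endpoints; (iii) the bags containing any fixed vertex form a subtree. All hold, so the decomposition is valid with width 3 − 1 = 2.

Yes; width 2.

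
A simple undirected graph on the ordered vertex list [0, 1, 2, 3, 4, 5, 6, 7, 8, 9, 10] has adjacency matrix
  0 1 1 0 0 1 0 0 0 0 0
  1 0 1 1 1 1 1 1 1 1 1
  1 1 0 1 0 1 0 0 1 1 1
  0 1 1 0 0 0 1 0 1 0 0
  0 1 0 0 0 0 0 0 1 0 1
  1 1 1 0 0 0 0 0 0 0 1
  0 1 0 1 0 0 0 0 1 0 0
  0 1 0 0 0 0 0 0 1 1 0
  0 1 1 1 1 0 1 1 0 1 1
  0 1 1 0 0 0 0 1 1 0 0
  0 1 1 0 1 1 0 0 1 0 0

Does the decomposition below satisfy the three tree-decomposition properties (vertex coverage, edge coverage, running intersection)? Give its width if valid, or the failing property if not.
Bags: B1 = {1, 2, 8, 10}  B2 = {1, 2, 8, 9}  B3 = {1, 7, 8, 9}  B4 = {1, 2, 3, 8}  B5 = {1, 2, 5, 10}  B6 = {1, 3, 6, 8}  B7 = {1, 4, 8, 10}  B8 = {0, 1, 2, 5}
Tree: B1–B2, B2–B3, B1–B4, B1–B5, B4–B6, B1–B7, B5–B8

Yes; width 3.

Vertex coverage: the bags together contain {0, 1, 2, 3, 4, 5, 6, 7, 8, 9, 10}, the full vertex set. Edge coverage: each edge of G has both endpoints in at least one bag. Running intersection: for every vertex, the bags containing it form a connected subtree. All three properties hold, so this is a valid tree decomposition of width max|bag| − 1 = 3, and hence tw(G) ≤ 3.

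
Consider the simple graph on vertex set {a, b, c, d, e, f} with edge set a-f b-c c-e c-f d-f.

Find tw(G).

1

A width-1 tree decomposition is:
Bags: B1 = {c, f}  B2 = {b, c}  B3 = {a, f}  B4 = {c, e}  B5 = {d, f}
Tree: B1–B2, B1–B3, B1–B4, B1–B5
Every bag has size at most 2, so the width is 2 − 1 = 1 and tw(G) ≤ 1. G has an edge, so its treewidth is at least 1. Therefore the treewidth is 1.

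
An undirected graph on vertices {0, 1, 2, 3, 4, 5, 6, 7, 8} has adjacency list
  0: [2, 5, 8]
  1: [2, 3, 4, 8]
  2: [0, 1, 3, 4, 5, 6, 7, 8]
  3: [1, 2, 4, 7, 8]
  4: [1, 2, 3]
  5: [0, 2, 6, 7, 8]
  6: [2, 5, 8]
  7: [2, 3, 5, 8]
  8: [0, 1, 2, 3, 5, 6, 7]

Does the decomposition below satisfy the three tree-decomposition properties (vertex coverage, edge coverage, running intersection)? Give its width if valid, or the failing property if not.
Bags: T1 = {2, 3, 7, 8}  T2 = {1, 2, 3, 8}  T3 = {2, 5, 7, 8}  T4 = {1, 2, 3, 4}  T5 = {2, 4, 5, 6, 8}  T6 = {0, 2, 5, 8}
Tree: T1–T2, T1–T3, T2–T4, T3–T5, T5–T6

A tree decomposition must satisfy three properties: every vertex lies in some bag; for every edge, both endpoints lie together in some bag; and for every vertex, the bags containing it form a connected subtree. Here bags containing vertex 4 are not connected in the tree, so the decomposition is invalid.

No — bags containing vertex 4 are not connected in the tree.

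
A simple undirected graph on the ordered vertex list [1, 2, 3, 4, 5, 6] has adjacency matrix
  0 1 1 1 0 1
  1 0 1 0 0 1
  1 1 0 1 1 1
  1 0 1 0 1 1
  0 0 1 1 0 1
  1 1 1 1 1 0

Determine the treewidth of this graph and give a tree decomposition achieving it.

Every bag has size at most 4, so the width is 4 − 1 = 3 and tw(G) ≤ 3. On the other hand G contains the 4-clique {1, 2, 3, 6}. A clique must lie in a single bag of any decomposition, so no decomposition can have width below 3. Combining the bounds, tw(G) = 3.

Treewidth 3.
One such decomposition:
Bags: B1 = {1, 2, 3, 6}  B2 = {1, 3, 4, 6}  B3 = {3, 4, 5, 6}
Tree: B1–B2, B2–B3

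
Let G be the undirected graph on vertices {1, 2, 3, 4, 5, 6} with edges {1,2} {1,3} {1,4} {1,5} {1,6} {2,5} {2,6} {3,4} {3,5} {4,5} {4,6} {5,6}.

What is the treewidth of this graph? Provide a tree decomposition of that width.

Every bag has size at most 4, so the width is 4 − 1 = 3 and tw(G) ≤ 3. On the other hand G contains the 4-clique {1, 2, 5, 6}. A clique must lie in a single bag of any decomposition, so no decomposition can have width below 3. The upper and lower bounds meet at 3, so that is the treewidth.

Treewidth 3.
Bags: B1 = {1, 3, 4, 5}  B2 = {1, 4, 5, 6}  B3 = {1, 2, 5, 6}
Tree: B1–B2, B2–B3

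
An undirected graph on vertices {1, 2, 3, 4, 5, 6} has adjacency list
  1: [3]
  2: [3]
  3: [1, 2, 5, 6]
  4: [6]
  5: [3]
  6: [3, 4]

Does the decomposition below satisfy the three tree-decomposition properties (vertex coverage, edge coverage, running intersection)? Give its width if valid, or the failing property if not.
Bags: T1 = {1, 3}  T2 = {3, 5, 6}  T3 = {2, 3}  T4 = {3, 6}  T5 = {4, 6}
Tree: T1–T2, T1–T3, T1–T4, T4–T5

No — bags containing vertex 6 are not connected in the tree.

A tree decomposition must satisfy three properties: every vertex lies in some bag; for every edge, both endpoints lie together in some bag; and for every vertex, the bags containing it form a connected subtree. Here bags containing vertex 6 are not connected in the tree, so the decomposition is invalid.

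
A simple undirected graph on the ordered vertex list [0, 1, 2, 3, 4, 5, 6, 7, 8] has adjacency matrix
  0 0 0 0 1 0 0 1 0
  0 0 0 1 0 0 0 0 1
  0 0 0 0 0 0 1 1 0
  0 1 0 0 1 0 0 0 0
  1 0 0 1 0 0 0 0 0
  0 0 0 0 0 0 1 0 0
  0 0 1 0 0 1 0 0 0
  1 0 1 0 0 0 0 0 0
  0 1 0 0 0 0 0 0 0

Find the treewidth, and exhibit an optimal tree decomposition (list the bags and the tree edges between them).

Treewidth 1.
One optimal decomposition is:
Bags: B1 = {1, 8}  B2 = {1, 3}  B3 = {3, 4}  B4 = {0, 4}  B5 = {0, 7}  B6 = {2, 7}  B7 = {2, 6}  B8 = {5, 6}
Tree: B1–B2, B2–B3, B3–B4, B4–B5, B5–B6, B6–B7, B7–B8

Every bag has size at most 2, so the width is 2 − 1 = 1 and tw(G) ≤ 1. Since G has at least one edge (e.g. 8–1), it is not an edgeless graph, so tw(G) ≥ 1. Therefore the treewidth is 1.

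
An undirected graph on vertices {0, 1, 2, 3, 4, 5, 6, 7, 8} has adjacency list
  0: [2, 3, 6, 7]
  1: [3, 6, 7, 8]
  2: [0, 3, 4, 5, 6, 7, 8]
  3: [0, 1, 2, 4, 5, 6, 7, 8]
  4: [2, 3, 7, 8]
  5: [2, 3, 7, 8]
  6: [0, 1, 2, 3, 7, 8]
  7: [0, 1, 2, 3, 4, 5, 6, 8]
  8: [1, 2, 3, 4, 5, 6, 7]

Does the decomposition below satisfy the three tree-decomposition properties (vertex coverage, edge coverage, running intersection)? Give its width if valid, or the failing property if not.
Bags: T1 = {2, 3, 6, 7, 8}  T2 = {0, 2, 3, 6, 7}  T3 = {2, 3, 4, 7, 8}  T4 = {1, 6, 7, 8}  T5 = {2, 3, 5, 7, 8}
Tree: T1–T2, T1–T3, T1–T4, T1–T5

A tree decomposition must satisfy three properties: every vertex lies in some bag; for every edge, both endpoints lie together in some bag; and for every vertex, the bags containing it form a connected subtree. Here edge (3,1) lies in no bag, so the decomposition is invalid.

No — edge (3,1) lies in no bag.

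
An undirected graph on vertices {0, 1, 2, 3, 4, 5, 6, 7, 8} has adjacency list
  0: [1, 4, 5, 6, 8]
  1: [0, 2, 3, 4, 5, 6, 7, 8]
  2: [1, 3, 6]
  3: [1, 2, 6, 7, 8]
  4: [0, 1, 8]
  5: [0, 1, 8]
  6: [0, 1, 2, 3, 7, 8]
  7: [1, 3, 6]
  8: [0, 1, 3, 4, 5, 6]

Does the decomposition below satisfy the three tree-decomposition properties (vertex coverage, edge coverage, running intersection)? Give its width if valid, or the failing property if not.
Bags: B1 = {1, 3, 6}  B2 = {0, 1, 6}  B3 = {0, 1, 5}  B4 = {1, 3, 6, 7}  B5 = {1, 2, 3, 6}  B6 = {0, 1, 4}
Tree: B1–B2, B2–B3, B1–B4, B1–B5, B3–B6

A tree decomposition must satisfy three properties: every vertex lies in some bag; for every edge, both endpoints lie together in some bag; and for every vertex, the bags containing it form a connected subtree. Here vertex 8 appears in no bag, so the decomposition is invalid.

No — vertex 8 appears in no bag.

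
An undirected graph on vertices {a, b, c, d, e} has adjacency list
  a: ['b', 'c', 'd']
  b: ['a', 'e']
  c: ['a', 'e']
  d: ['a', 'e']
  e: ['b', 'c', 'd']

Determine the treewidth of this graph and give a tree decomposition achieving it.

Every bag has size at most 3, so the width is 3 − 1 = 2 and tw(G) ≤ 2. For the lower bound, G contains the cycle a–d–e–c–a, so G is not a forest; only forests have treewidth ≤ 1, hence tw(G) ≥ 2. Combining the bounds, tw(G) = 2.

Treewidth 2.
Bags: B1 = {a, d, e}  B2 = {a, c, e}  B3 = {a, b, e}
Tree: B1–B2, B2–B3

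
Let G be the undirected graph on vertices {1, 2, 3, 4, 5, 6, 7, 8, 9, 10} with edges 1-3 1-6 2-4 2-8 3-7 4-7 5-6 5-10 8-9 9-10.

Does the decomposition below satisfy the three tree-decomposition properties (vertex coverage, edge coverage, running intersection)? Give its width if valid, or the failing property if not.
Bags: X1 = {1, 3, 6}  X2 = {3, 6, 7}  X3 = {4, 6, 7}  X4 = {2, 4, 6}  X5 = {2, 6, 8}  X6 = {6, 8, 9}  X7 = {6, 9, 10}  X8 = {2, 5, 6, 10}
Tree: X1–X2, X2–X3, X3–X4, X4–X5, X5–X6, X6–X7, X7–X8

A tree decomposition must satisfy three properties: every vertex lies in some bag; for every edge, both endpoints lie together in some bag; and for every vertex, the bags containing it form a connected subtree. Here bags containing vertex 2 are not connected in the tree, so the decomposition is invalid.

No — bags containing vertex 2 are not connected in the tree.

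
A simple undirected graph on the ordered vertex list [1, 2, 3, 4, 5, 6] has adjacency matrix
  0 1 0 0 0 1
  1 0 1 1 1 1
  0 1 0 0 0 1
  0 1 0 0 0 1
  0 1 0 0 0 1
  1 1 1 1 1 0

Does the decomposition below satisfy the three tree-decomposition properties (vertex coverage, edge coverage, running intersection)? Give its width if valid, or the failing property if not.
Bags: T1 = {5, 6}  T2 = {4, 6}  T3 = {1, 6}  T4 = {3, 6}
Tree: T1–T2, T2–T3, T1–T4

A tree decomposition must satisfy three properties: every vertex lies in some bag; for every edge, both endpoints lie together in some bag; and for every vertex, the bags containing it form a connected subtree. Here vertex 2 appears in no bag, so the decomposition is invalid.

No — vertex 2 appears in no bag.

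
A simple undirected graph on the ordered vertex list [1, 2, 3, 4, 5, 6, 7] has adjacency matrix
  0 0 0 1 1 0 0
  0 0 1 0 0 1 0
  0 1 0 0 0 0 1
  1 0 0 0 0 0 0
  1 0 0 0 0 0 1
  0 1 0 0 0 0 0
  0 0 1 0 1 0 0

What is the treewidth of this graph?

A width-1 tree decomposition is:
Bags: B1 = {1, 4}  B2 = {1, 5}  B3 = {5, 7}  B4 = {3, 7}  B5 = {2, 3}  B6 = {2, 6}
Tree: B1–B2, B2–B3, B3–B4, B4–B5, B5–B6
Every bag has size at most 2, so the width is 2 − 1 = 1 and tw(G) ≤ 1. G has an edge, so its treewidth is at least 1. Hence tw(G) = 1 exactly.

1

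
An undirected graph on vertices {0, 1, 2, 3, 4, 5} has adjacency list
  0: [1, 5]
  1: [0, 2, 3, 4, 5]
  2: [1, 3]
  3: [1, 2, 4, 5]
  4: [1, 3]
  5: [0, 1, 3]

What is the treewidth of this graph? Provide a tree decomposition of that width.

Treewidth 2.
One optimal decomposition is:
Bags: B1 = {1, 3, 5}  B2 = {1, 3, 4}  B3 = {1, 2, 3}  B4 = {0, 1, 5}
Tree: B1–B2, B2–B3, B1–B4

The largest bag has 3 vertices, giving width 2; this decomposition certifies tw(G) ≤ 2. Conversely, {0, 1, 5} is a clique of size 3, and the vertices of any clique must share a bag in every tree decomposition; so some bag has ≥ 3 vertices and tw(G) ≥ 2. The upper and lower bounds meet at 2, so that is the treewidth.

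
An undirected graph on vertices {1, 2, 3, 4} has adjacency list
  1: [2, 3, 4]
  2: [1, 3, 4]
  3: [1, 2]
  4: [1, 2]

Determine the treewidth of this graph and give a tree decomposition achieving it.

Each bag holds 3 vertices, so the decomposition has width 2, which upper-bounds the treewidth. Conversely, {1, 2, 3} is a clique of size 3, and the vertices of any clique must share a bag in every tree decomposition; so some bag has ≥ 3 vertices and tw(G) ≥ 2. Hence tw(G) = 2 exactly.

Treewidth 2.
One such decomposition:
Bags: B1 = {1, 2, 3}  B2 = {1, 2, 4}
Tree: B1–B2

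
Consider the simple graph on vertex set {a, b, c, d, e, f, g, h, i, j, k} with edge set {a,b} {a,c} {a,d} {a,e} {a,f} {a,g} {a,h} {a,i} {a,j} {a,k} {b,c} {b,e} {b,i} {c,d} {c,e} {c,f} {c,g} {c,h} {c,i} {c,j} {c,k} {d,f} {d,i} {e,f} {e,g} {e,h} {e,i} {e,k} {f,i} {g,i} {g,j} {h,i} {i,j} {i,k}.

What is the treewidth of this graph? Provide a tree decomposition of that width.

Treewidth 4.
One optimal decomposition is:
Bags: B1 = {a, c, e, f, i}  B2 = {a, c, e, i, k}  B3 = {a, c, e, h, i}  B4 = {a, c, d, f, i}  B5 = {a, c, e, g, i}  B6 = {a, b, c, e, i}  B7 = {a, c, g, i, j}
Tree: B1–B2, B2–B3, B1–B4, B3–B5, B1–B6, B5–B7

The largest bag has 5 vertices, giving width 4; this decomposition certifies tw(G) ≤ 4. On the other hand G contains the 5-clique {a, c, d, f, i}. A clique must lie in a single bag of any decomposition, so no decomposition can have width below 4. Hence tw(G) = 4 exactly.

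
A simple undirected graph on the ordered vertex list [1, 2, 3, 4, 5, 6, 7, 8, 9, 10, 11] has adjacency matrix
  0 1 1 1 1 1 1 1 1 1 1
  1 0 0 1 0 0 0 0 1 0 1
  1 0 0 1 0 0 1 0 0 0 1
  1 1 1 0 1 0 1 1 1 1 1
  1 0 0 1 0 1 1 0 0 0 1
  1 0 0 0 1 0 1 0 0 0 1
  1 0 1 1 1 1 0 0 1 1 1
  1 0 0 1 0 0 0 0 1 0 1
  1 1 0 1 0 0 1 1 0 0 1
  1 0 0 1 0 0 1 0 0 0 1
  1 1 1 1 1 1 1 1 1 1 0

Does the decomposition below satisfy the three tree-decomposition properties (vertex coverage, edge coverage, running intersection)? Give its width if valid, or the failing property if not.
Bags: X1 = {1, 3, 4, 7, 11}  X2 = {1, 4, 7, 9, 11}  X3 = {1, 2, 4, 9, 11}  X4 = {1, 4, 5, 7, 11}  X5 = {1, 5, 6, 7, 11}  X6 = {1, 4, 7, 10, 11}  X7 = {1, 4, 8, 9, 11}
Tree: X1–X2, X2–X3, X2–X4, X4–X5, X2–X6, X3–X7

Vertex coverage: the bags together contain {1, 2, 3, 4, 5, 6, 7, 8, 9, 10, 11}, the full vertex set. Edge coverage: each edge of G has both endpoints in at least one bag. Running intersection: for every vertex, the bags containing it form a connected subtree. All three properties hold, so this is a valid tree decomposition of width max|bag| − 1 = 4, and hence tw(G) ≤ 4.

Yes; width 4.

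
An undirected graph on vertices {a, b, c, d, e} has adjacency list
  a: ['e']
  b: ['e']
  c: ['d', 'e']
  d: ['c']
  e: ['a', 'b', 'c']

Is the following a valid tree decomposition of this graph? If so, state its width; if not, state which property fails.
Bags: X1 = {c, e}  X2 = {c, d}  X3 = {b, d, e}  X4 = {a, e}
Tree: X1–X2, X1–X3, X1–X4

A tree decomposition must satisfy three properties: every vertex lies in some bag; for every edge, both endpoints lie together in some bag; and for every vertex, the bags containing it form a connected subtree. Here bags containing vertex d are not connected in the tree, so the decomposition is invalid.

No — bags containing vertex d are not connected in the tree.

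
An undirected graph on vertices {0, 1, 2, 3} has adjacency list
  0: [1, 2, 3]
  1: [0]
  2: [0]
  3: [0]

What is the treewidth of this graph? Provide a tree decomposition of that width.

Every bag has size at most 2, so the width is 2 − 1 = 1 and tw(G) ≤ 1. G has an edge, so its treewidth is at least 1. Therefore the treewidth is 1.

Treewidth 1.
One such decomposition:
Bags: B1 = {0, 1}  B2 = {0, 2}  B3 = {0, 3}
Tree: B1–B2, B1–B3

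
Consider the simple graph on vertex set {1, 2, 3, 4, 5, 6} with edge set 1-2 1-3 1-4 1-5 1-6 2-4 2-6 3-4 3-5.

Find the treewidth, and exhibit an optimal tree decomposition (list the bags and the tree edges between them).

Every bag has size at most 3, so the width is 3 − 1 = 2 and tw(G) ≤ 2. Conversely, {1, 2, 4} is a clique of size 3, and the vertices of any clique must share a bag in every tree decomposition; so some bag has ≥ 3 vertices and tw(G) ≥ 2. Combining the bounds, tw(G) = 2.

Treewidth 2.
One optimal decomposition is:
Bags: B1 = {1, 2, 4}  B2 = {1, 3, 4}  B3 = {1, 3, 5}  B4 = {1, 2, 6}
Tree: B1–B2, B2–B3, B1–B4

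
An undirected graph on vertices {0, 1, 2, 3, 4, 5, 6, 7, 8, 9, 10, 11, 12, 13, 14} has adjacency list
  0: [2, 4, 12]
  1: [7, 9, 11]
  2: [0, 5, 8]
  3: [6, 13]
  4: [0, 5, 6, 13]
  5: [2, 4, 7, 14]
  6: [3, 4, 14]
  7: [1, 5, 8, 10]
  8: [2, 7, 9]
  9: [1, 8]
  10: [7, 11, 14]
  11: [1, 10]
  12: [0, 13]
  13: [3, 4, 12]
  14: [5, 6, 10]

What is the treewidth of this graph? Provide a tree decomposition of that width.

Treewidth 3.
One optimal decomposition is:
Bags: B1 = {0, 3, 12, 13}  B2 = {0, 3, 4, 13}  B3 = {0, 3, 4, 6}  B4 = {0, 2, 4, 6}  B5 = {2, 4, 5, 6}  B6 = {2, 5, 6, 14}  B7 = {2, 5, 8, 14}  B8 = {5, 7, 8, 14}  B9 = {7, 8, 10, 14}  B10 = {7, 8, 9, 10}  B11 = {1, 7, 9, 10}  B12 = {1, 9, 10, 11}
Tree: B1–B2, B2–B3, B3–B4, B4–B5, B5–B6, B6–B7, B7–B8, B8–B9, B9–B10, B10–B11, B11–B12

Every bag has size at most 4, so the width is 4 − 1 = 3 and tw(G) ≤ 3. For the lower bound: the 4 vertex sets {3,12,13}, {0}, {4}, {2,5,6,14} are disjoint, each induces a connected subgraph, and every pair is joined by at least one edge of G. Contracting each set to a single vertex therefore yields K_{4} as a minor, and since treewidth is minor-monotone, tw(G) ≥ tw(K_{4}) = 3. Therefore the treewidth is 3.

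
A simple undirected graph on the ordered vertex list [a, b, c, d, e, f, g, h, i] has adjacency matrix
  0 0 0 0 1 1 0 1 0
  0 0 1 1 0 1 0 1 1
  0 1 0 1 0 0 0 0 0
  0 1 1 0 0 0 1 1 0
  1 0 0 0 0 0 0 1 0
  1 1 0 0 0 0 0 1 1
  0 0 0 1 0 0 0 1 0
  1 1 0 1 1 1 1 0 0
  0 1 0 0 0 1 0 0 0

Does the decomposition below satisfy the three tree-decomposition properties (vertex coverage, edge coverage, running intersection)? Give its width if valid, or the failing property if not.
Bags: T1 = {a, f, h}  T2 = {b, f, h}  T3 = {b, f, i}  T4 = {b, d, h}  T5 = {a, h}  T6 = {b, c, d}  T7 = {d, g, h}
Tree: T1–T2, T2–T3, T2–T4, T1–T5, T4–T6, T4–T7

No — vertex e appears in no bag.

A tree decomposition must satisfy three properties: every vertex lies in some bag; for every edge, both endpoints lie together in some bag; and for every vertex, the bags containing it form a connected subtree. Here vertex e appears in no bag, so the decomposition is invalid.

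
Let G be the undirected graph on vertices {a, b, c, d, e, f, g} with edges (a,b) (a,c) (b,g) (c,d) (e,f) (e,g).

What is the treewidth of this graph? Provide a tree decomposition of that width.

Treewidth 1.
Bags: B1 = {c, d}  B2 = {a, c}  B3 = {a, b}  B4 = {b, g}  B5 = {e, g}  B6 = {e, f}
Tree: B1–B2, B2–B3, B3–B4, B4–B5, B5–B6

Each bag holds 2 vertices, so the decomposition has width 1, which upper-bounds the treewidth. G has an edge, so its treewidth is at least 1. Combining the bounds, tw(G) = 1.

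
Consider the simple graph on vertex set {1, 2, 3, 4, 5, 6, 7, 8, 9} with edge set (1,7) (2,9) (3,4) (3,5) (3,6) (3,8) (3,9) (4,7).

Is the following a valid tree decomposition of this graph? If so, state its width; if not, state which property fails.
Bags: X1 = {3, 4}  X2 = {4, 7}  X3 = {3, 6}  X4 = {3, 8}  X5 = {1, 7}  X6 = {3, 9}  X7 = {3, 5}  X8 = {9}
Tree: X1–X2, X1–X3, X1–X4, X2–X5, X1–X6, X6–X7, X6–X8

No — vertex 2 appears in no bag.

A tree decomposition must satisfy three properties: every vertex lies in some bag; for every edge, both endpoints lie together in some bag; and for every vertex, the bags containing it form a connected subtree. Here vertex 2 appears in no bag, so the decomposition is invalid.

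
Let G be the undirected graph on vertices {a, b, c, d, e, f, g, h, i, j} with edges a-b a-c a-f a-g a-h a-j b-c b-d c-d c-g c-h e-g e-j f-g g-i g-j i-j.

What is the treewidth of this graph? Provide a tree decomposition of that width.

Treewidth 2.
Bags: B1 = {a, c, g}  B2 = {a, g, j}  B3 = {e, g, j}  B4 = {g, i, j}  B5 = {a, b, c}  B6 = {a, f, g}  B7 = {b, c, d}  B8 = {a, c, h}
Tree: B1–B2, B2–B3, B3–B4, B1–B5, B2–B6, B5–B7, B5–B8

Every bag has size at most 3, so the width is 3 − 1 = 2 and tw(G) ≤ 2. On the other hand G contains the 3-clique {b, c, d}. A clique must lie in a single bag of any decomposition, so no decomposition can have width below 2. Hence tw(G) = 2 exactly.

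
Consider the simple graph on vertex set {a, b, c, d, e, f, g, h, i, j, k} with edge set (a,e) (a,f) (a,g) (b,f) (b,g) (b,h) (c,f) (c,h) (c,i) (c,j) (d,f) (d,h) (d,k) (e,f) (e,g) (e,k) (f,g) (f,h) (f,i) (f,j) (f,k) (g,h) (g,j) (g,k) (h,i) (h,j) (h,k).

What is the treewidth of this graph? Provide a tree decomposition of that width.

Treewidth 3.
One such decomposition:
Bags: B1 = {f, g, h, k}  B2 = {f, g, h, j}  B3 = {e, f, g, k}  B4 = {b, f, g, h}  B5 = {c, f, h, j}  B6 = {c, f, h, i}  B7 = {a, e, f, g}  B8 = {d, f, h, k}
Tree: B1–B2, B1–B3, B1–B4, B2–B5, B5–B6, B3–B7, B1–B8

The largest bag has 4 vertices, giving width 3; this decomposition certifies tw(G) ≤ 3. On the other hand G contains the 4-clique {a, e, f, g}. A clique must lie in a single bag of any decomposition, so no decomposition can have width below 3. Hence tw(G) = 3 exactly.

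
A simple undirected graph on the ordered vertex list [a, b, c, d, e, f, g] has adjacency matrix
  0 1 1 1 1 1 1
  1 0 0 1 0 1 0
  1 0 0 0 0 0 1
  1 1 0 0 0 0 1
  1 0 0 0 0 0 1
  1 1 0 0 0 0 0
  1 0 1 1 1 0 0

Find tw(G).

A width-2 tree decomposition is:
Bags: B1 = {a, c, g}  B2 = {a, e, g}  B3 = {a, d, g}  B4 = {a, b, d}  B5 = {a, b, f}
Tree: B1–B2, B1–B3, B3–B4, B4–B5
Each bag holds 3 vertices, so the decomposition has width 2, which upper-bounds the treewidth. On the other hand G contains the 3-clique {a, d, g}. A clique must lie in a single bag of any decomposition, so no decomposition can have width below 2. Therefore the treewidth is 2.

2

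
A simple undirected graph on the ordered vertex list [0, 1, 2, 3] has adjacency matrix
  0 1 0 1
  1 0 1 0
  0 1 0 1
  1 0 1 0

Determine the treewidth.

2

A width-2 tree decomposition is:
Bags: B1 = {0, 2, 3}  B2 = {0, 1, 2}
Tree: B1–B2
Each bag holds 3 vertices, so the decomposition has width 2, which upper-bounds the treewidth. For the lower bound, G contains the cycle 2–3–0–1–2, so G is not a forest; only forests have treewidth ≤ 1, hence tw(G) ≥ 2. Hence tw(G) = 2 exactly.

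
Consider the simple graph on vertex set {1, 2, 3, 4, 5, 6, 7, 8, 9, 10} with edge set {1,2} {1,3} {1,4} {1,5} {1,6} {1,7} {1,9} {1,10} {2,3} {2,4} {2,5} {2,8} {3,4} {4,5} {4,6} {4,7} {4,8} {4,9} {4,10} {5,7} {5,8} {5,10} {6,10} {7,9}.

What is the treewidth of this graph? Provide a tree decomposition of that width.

Treewidth 3.
One such decomposition:
Bags: B1 = {1, 4, 5, 10}  B2 = {1, 2, 4, 5}  B3 = {1, 2, 3, 4}  B4 = {1, 4, 5, 7}  B5 = {2, 4, 5, 8}  B6 = {1, 4, 6, 10}  B7 = {1, 4, 7, 9}
Tree: B1–B2, B2–B3, B2–B4, B2–B5, B1–B6, B4–B7

Every bag has size at most 4, so the width is 4 − 1 = 3 and tw(G) ≤ 3. For the lower bound, the 4 vertices {2, 4, 5, 8} are pairwise adjacent, and any tree decomposition puts a clique entirely inside one bag — forcing width ≥ 3. Combining the bounds, tw(G) = 3.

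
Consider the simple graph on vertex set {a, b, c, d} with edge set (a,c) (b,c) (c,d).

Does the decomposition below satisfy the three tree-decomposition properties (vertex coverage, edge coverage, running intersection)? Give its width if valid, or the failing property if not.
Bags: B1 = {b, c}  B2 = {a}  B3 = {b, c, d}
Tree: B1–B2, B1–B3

No — edge (c,a) lies in no bag.

A tree decomposition must satisfy three properties: every vertex lies in some bag; for every edge, both endpoints lie together in some bag; and for every vertex, the bags containing it form a connected subtree. Here edge (c,a) lies in no bag, so the decomposition is invalid.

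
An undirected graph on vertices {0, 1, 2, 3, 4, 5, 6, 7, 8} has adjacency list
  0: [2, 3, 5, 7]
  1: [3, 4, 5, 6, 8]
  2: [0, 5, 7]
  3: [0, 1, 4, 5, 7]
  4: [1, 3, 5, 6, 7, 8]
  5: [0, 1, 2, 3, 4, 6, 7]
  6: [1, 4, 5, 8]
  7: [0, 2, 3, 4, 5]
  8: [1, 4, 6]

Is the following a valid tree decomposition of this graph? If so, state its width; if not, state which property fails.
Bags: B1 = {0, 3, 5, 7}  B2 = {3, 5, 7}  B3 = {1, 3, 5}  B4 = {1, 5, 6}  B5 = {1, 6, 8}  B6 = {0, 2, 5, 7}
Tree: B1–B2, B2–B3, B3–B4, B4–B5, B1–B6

A tree decomposition must satisfy three properties: every vertex lies in some bag; for every edge, both endpoints lie together in some bag; and for every vertex, the bags containing it form a connected subtree. Here vertex 4 appears in no bag, so the decomposition is invalid.

No — vertex 4 appears in no bag.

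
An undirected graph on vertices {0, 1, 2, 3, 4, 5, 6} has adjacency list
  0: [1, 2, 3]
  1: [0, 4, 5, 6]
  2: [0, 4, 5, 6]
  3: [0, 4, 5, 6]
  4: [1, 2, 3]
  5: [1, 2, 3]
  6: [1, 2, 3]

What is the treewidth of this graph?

3

A width-3 tree decomposition is:
Bags: B1 = {0, 1, 2, 3}  B2 = {1, 2, 3, 5}  B3 = {1, 2, 3, 6}  B4 = {1, 2, 3, 4}
Tree: B1–B2, B2–B3, B3–B4
The largest bag has 4 vertices, giving width 3; this decomposition certifies tw(G) ≤ 3. For the lower bound: the 4 vertex sets {0,2}, {1,5}, {3}, {6} are disjoint, each induces a connected subgraph, and every pair is joined by at least one edge of G. Contracting each set to a single vertex therefore yields K_{4} as a minor, and since treewidth is minor-monotone, tw(G) ≥ tw(K_{4}) = 3. The upper and lower bounds meet at 3, so that is the treewidth.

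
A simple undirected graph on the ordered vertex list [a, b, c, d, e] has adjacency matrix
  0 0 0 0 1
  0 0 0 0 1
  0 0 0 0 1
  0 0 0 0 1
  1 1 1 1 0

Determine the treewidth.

A width-1 tree decomposition is:
Bags: B1 = {b, e}  B2 = {c, e}  B3 = {d, e}  B4 = {a, e}
Tree: B1–B2, B1–B3, B2–B4
The largest bag has 2 vertices, giving width 1; this decomposition certifies tw(G) ≤ 1. Any graph with an edge has treewidth ≥ 1, and G has the edge b–e. Therefore the treewidth is 1.

1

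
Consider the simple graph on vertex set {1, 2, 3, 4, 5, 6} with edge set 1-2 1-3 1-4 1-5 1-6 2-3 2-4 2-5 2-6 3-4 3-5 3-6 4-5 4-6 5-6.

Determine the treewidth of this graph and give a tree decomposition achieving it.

Treewidth 5.
Bags: B1 = {1, 2, 3, 4, 5, 6}
Tree: (single bag)

A single bag containing all 6 vertices is trivially a valid decomposition of width 5. For the lower bound, the 6 vertices {1, 2, 3, 4, 5, 6} are pairwise adjacent, and any tree decomposition puts a clique entirely inside one bag — forcing width ≥ 5. Combining the bounds, tw(G) = 5.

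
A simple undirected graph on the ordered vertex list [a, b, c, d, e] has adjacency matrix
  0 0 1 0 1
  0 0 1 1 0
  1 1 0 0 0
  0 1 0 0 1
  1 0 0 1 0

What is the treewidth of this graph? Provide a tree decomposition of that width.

Each bag holds 3 vertices, so the decomposition has width 2, which upper-bounds the treewidth. The edges c–a–e–d–b–c form a cycle, so G is not a tree and its treewidth is at least 2. Hence tw(G) = 2 exactly.

Treewidth 2.
One optimal decomposition is:
Bags: B1 = {a, c, e}  B2 = {c, d, e}  B3 = {b, c, d}
Tree: B1–B2, B2–B3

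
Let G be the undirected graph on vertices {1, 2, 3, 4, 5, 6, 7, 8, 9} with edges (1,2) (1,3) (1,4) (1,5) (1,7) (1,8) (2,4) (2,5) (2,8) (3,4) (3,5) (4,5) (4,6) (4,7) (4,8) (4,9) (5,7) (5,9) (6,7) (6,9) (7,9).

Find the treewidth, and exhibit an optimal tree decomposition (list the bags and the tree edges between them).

The largest bag has 4 vertices, giving width 3; this decomposition certifies tw(G) ≤ 3. On the other hand G contains the 4-clique {1, 2, 4, 8}. A clique must lie in a single bag of any decomposition, so no decomposition can have width below 3. Therefore the treewidth is 3.

Treewidth 3.
One optimal decomposition is:
Bags: B1 = {1, 2, 4, 5}  B2 = {1, 4, 5, 7}  B3 = {1, 3, 4, 5}  B4 = {1, 2, 4, 8}  B5 = {4, 5, 7, 9}  B6 = {4, 6, 7, 9}
Tree: B1–B2, B2–B3, B1–B4, B2–B5, B5–B6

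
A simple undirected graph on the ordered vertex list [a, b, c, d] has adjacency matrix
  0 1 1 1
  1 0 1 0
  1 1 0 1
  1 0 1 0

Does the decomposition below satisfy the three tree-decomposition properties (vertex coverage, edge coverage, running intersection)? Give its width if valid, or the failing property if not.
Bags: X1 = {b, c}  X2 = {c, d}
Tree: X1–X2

A tree decomposition must satisfy three properties: every vertex lies in some bag; for every edge, both endpoints lie together in some bag; and for every vertex, the bags containing it form a connected subtree. Here vertex a appears in no bag, so the decomposition is invalid.

No — vertex a appears in no bag.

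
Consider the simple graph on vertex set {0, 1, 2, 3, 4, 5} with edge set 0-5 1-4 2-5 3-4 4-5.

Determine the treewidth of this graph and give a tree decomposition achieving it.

Treewidth 1.
One such decomposition:
Bags: B1 = {3, 4}  B2 = {4, 5}  B3 = {2, 5}  B4 = {1, 4}  B5 = {0, 5}
Tree: B1–B2, B2–B3, B1–B4, B3–B5

The largest bag has 2 vertices, giving width 1; this decomposition certifies tw(G) ≤ 1. G has an edge, so its treewidth is at least 1. Therefore the treewidth is 1.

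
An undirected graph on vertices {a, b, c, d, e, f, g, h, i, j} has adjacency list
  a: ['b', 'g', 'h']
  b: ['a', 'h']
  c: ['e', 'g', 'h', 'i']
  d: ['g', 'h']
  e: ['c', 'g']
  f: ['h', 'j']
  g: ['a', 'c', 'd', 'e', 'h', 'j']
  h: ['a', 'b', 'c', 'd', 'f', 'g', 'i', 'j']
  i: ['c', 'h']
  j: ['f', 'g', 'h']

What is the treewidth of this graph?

2

A width-2 tree decomposition is:
Bags: B1 = {g, h, j}  B2 = {c, g, h}  B3 = {f, h, j}  B4 = {a, g, h}  B5 = {c, h, i}  B6 = {d, g, h}  B7 = {c, e, g}  B8 = {a, b, h}
Tree: B1–B2, B1–B3, B2–B4, B2–B5, B4–B6, B2–B7, B4–B8
The largest bag has 3 vertices, giving width 2; this decomposition certifies tw(G) ≤ 2. On the other hand G contains the 3-clique {c, e, g}. A clique must lie in a single bag of any decomposition, so no decomposition can have width below 2. Hence tw(G) = 2 exactly.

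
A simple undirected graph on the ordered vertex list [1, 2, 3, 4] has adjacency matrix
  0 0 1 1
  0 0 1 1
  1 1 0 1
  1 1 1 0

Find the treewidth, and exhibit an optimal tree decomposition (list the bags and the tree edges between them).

Treewidth 2.
One such decomposition:
Bags: B1 = {2, 3, 4}  B2 = {1, 3, 4}
Tree: B1–B2

Every bag has size at most 3, so the width is 3 − 1 = 2 and tw(G) ≤ 2. Conversely, {1, 3, 4} is a clique of size 3, and the vertices of any clique must share a bag in every tree decomposition; so some bag has ≥ 3 vertices and tw(G) ≥ 2. Combining the bounds, tw(G) = 2.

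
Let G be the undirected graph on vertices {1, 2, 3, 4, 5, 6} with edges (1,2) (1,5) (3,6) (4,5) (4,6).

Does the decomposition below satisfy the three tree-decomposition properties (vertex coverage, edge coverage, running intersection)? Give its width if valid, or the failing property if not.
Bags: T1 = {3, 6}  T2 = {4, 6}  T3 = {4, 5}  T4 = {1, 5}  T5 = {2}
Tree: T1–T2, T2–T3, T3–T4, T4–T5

A tree decomposition must satisfy three properties: every vertex lies in some bag; for every edge, both endpoints lie together in some bag; and for every vertex, the bags containing it form a connected subtree. Here edge (1,2) lies in no bag, so the decomposition is invalid.

No — edge (1,2) lies in no bag.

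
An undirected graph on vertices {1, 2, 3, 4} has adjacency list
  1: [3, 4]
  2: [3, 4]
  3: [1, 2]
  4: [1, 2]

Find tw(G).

A width-2 tree decomposition is:
Bags: B1 = {1, 2, 3}  B2 = {1, 2, 4}
Tree: B1–B2
The largest bag has 3 vertices, giving width 2; this decomposition certifies tw(G) ≤ 2. Since 2–3–1–4–2 is a cycle in G, G is not acyclic. Forests are exactly the graphs of treewidth ≤ 1, so tw(G) ≥ 2. The upper and lower bounds meet at 2, so that is the treewidth.

2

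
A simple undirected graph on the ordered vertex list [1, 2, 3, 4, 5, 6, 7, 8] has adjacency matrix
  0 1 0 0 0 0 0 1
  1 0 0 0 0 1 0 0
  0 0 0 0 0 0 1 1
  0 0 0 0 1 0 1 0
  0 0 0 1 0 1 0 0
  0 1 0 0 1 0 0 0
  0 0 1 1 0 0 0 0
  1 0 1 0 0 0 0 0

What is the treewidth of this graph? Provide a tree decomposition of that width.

Each bag holds 3 vertices, so the decomposition has width 2, which upper-bounds the treewidth. For the lower bound, G contains the cycle 6–2–1–8–3–7–4–5–6, so G is not a forest; only forests have treewidth ≤ 1, hence tw(G) ≥ 2. Therefore the treewidth is 2.

Treewidth 2.
Bags: B1 = {1, 2, 6}  B2 = {1, 6, 8}  B3 = {3, 6, 8}  B4 = {3, 6, 7}  B5 = {4, 6, 7}  B6 = {4, 5, 6}
Tree: B1–B2, B2–B3, B3–B4, B4–B5, B5–B6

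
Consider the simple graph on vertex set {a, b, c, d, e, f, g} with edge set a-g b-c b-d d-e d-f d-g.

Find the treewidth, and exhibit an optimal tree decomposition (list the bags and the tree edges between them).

Each bag holds 2 vertices, so the decomposition has width 1, which upper-bounds the treewidth. G has an edge, so its treewidth is at least 1. The upper and lower bounds meet at 1, so that is the treewidth.

Treewidth 1.
Bags: B1 = {d, g}  B2 = {b, d}  B3 = {d, e}  B4 = {d, f}  B5 = {b, c}  B6 = {a, g}
Tree: B1–B2, B2–B3, B2–B4, B2–B5, B1–B6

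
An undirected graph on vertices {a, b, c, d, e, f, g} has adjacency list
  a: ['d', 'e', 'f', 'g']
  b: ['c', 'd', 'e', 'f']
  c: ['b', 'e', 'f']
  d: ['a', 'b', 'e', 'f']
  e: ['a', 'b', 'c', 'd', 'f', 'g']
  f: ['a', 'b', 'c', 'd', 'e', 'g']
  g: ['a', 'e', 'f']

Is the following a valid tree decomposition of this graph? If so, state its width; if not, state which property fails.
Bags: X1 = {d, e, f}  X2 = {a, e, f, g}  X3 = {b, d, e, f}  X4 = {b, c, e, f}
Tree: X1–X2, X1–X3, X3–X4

A tree decomposition must satisfy three properties: every vertex lies in some bag; for every edge, both endpoints lie together in some bag; and for every vertex, the bags containing it form a connected subtree. Here edge (a,d) lies in no bag, so the decomposition is invalid.

No — edge (a,d) lies in no bag.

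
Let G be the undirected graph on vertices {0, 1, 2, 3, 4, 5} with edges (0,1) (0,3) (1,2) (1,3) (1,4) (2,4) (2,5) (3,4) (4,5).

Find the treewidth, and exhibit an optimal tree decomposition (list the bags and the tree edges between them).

The largest bag has 3 vertices, giving width 2; this decomposition certifies tw(G) ≤ 2. For the lower bound, the 3 vertices {1, 2, 4} are pairwise adjacent, and any tree decomposition puts a clique entirely inside one bag — forcing width ≥ 2. Hence tw(G) = 2 exactly.

Treewidth 2.
Bags: B1 = {0, 1, 3}  B2 = {1, 3, 4}  B3 = {1, 2, 4}  B4 = {2, 4, 5}
Tree: B1–B2, B2–B3, B3–B4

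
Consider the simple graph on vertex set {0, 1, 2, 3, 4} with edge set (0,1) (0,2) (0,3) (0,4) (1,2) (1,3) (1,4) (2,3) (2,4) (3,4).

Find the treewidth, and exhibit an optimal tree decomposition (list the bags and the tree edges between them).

With just one bag of size 5, the width is 5 − 1 = 4, so tw(G) ≤ 4. For the lower bound, the 5 vertices {0, 1, 2, 3, 4} are pairwise adjacent, and any tree decomposition puts a clique entirely inside one bag — forcing width ≥ 4. Therefore the treewidth is 4.

Treewidth 4.
Bags: B1 = {0, 1, 2, 3, 4}
Tree: (single bag)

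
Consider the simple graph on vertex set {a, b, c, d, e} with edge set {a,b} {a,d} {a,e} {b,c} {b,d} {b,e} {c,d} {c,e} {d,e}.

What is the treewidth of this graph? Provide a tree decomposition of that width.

The largest bag has 4 vertices, giving width 3; this decomposition certifies tw(G) ≤ 3. Conversely, {b, c, d, e} is a clique of size 4, and the vertices of any clique must share a bag in every tree decomposition; so some bag has ≥ 4 vertices and tw(G) ≥ 3. The upper and lower bounds meet at 3, so that is the treewidth.

Treewidth 3.
One such decomposition:
Bags: B1 = {a, b, d, e}  B2 = {b, c, d, e}
Tree: B1–B2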